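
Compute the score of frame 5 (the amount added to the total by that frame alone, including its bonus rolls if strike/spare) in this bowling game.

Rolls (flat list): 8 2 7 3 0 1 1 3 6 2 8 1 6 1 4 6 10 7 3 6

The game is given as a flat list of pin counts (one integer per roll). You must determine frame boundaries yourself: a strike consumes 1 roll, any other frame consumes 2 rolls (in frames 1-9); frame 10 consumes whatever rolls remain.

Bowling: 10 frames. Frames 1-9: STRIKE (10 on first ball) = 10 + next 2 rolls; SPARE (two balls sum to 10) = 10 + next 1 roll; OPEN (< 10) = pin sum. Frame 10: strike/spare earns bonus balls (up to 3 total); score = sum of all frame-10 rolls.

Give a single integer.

Frame 1: SPARE (8+2=10). 10 + next roll (7) = 17. Cumulative: 17
Frame 2: SPARE (7+3=10). 10 + next roll (0) = 10. Cumulative: 27
Frame 3: OPEN (0+1=1). Cumulative: 28
Frame 4: OPEN (1+3=4). Cumulative: 32
Frame 5: OPEN (6+2=8). Cumulative: 40
Frame 6: OPEN (8+1=9). Cumulative: 49
Frame 7: OPEN (6+1=7). Cumulative: 56

Answer: 8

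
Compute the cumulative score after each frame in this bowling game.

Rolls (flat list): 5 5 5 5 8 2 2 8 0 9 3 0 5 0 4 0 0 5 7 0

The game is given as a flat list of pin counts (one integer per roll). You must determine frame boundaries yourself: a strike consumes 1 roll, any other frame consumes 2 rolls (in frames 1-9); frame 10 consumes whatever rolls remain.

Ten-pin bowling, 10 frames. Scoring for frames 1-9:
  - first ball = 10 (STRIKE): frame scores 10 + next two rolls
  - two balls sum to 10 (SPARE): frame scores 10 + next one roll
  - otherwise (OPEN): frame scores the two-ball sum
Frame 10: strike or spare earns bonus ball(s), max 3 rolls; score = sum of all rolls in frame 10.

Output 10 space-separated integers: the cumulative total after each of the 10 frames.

Answer: 15 33 45 55 64 67 72 76 81 88

Derivation:
Frame 1: SPARE (5+5=10). 10 + next roll (5) = 15. Cumulative: 15
Frame 2: SPARE (5+5=10). 10 + next roll (8) = 18. Cumulative: 33
Frame 3: SPARE (8+2=10). 10 + next roll (2) = 12. Cumulative: 45
Frame 4: SPARE (2+8=10). 10 + next roll (0) = 10. Cumulative: 55
Frame 5: OPEN (0+9=9). Cumulative: 64
Frame 6: OPEN (3+0=3). Cumulative: 67
Frame 7: OPEN (5+0=5). Cumulative: 72
Frame 8: OPEN (4+0=4). Cumulative: 76
Frame 9: OPEN (0+5=5). Cumulative: 81
Frame 10: OPEN. Sum of all frame-10 rolls (7+0) = 7. Cumulative: 88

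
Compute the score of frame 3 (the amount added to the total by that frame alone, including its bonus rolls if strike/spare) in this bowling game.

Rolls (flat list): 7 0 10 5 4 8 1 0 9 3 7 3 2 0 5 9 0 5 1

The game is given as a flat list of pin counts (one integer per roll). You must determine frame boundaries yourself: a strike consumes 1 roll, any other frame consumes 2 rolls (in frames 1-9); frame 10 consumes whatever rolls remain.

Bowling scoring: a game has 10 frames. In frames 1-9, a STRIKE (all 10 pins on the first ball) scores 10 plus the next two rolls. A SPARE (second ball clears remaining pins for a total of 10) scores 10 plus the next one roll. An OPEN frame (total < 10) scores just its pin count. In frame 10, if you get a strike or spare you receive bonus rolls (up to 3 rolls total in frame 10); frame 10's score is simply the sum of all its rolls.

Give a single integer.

Frame 1: OPEN (7+0=7). Cumulative: 7
Frame 2: STRIKE. 10 + next two rolls (5+4) = 19. Cumulative: 26
Frame 3: OPEN (5+4=9). Cumulative: 35
Frame 4: OPEN (8+1=9). Cumulative: 44
Frame 5: OPEN (0+9=9). Cumulative: 53

Answer: 9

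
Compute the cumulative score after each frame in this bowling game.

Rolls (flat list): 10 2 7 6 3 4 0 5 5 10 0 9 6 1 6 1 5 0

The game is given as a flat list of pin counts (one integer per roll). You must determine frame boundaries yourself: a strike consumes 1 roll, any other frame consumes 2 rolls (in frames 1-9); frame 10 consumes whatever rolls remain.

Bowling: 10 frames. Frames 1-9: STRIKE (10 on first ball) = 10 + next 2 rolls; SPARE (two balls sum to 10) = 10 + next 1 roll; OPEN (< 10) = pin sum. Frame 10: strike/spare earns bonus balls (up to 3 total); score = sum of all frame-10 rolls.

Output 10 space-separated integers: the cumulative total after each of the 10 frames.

Answer: 19 28 37 41 61 80 89 96 103 108

Derivation:
Frame 1: STRIKE. 10 + next two rolls (2+7) = 19. Cumulative: 19
Frame 2: OPEN (2+7=9). Cumulative: 28
Frame 3: OPEN (6+3=9). Cumulative: 37
Frame 4: OPEN (4+0=4). Cumulative: 41
Frame 5: SPARE (5+5=10). 10 + next roll (10) = 20. Cumulative: 61
Frame 6: STRIKE. 10 + next two rolls (0+9) = 19. Cumulative: 80
Frame 7: OPEN (0+9=9). Cumulative: 89
Frame 8: OPEN (6+1=7). Cumulative: 96
Frame 9: OPEN (6+1=7). Cumulative: 103
Frame 10: OPEN. Sum of all frame-10 rolls (5+0) = 5. Cumulative: 108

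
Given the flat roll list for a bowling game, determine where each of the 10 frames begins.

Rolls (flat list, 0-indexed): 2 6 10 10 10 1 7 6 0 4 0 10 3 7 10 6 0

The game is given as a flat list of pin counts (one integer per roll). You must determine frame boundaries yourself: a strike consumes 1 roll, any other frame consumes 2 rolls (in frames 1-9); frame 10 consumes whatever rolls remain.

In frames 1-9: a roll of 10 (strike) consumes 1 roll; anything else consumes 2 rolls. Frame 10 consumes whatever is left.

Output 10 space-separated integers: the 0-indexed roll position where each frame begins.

Answer: 0 2 3 4 5 7 9 11 12 14

Derivation:
Frame 1 starts at roll index 0: rolls=2,6 (sum=8), consumes 2 rolls
Frame 2 starts at roll index 2: roll=10 (strike), consumes 1 roll
Frame 3 starts at roll index 3: roll=10 (strike), consumes 1 roll
Frame 4 starts at roll index 4: roll=10 (strike), consumes 1 roll
Frame 5 starts at roll index 5: rolls=1,7 (sum=8), consumes 2 rolls
Frame 6 starts at roll index 7: rolls=6,0 (sum=6), consumes 2 rolls
Frame 7 starts at roll index 9: rolls=4,0 (sum=4), consumes 2 rolls
Frame 8 starts at roll index 11: roll=10 (strike), consumes 1 roll
Frame 9 starts at roll index 12: rolls=3,7 (sum=10), consumes 2 rolls
Frame 10 starts at roll index 14: 3 remaining rolls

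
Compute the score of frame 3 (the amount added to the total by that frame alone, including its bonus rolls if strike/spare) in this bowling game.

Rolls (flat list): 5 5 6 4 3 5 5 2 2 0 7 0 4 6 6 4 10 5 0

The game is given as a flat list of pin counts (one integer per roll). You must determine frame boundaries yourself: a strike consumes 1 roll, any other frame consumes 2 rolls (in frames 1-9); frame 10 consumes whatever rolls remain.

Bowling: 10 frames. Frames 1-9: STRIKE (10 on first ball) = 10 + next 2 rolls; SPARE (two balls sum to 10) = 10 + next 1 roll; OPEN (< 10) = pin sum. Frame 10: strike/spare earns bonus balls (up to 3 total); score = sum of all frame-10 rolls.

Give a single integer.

Frame 1: SPARE (5+5=10). 10 + next roll (6) = 16. Cumulative: 16
Frame 2: SPARE (6+4=10). 10 + next roll (3) = 13. Cumulative: 29
Frame 3: OPEN (3+5=8). Cumulative: 37
Frame 4: OPEN (5+2=7). Cumulative: 44
Frame 5: OPEN (2+0=2). Cumulative: 46

Answer: 8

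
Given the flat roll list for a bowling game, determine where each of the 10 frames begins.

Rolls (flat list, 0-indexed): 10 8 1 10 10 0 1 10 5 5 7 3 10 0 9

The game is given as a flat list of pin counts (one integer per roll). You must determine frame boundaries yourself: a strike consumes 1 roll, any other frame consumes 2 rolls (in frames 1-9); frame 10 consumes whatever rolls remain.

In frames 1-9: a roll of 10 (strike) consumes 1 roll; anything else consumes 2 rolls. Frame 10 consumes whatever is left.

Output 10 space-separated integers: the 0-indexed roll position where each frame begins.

Frame 1 starts at roll index 0: roll=10 (strike), consumes 1 roll
Frame 2 starts at roll index 1: rolls=8,1 (sum=9), consumes 2 rolls
Frame 3 starts at roll index 3: roll=10 (strike), consumes 1 roll
Frame 4 starts at roll index 4: roll=10 (strike), consumes 1 roll
Frame 5 starts at roll index 5: rolls=0,1 (sum=1), consumes 2 rolls
Frame 6 starts at roll index 7: roll=10 (strike), consumes 1 roll
Frame 7 starts at roll index 8: rolls=5,5 (sum=10), consumes 2 rolls
Frame 8 starts at roll index 10: rolls=7,3 (sum=10), consumes 2 rolls
Frame 9 starts at roll index 12: roll=10 (strike), consumes 1 roll
Frame 10 starts at roll index 13: 2 remaining rolls

Answer: 0 1 3 4 5 7 8 10 12 13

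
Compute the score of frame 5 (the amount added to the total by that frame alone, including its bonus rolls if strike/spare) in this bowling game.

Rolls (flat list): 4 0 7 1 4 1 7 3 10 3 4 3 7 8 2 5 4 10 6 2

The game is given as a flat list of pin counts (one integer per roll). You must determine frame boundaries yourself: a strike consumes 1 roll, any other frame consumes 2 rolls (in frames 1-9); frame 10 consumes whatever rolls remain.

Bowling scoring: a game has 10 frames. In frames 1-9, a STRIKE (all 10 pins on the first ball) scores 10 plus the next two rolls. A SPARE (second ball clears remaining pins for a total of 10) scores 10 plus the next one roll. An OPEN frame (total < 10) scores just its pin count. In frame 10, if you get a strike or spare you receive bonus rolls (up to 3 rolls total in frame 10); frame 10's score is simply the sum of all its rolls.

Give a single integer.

Frame 1: OPEN (4+0=4). Cumulative: 4
Frame 2: OPEN (7+1=8). Cumulative: 12
Frame 3: OPEN (4+1=5). Cumulative: 17
Frame 4: SPARE (7+3=10). 10 + next roll (10) = 20. Cumulative: 37
Frame 5: STRIKE. 10 + next two rolls (3+4) = 17. Cumulative: 54
Frame 6: OPEN (3+4=7). Cumulative: 61
Frame 7: SPARE (3+7=10). 10 + next roll (8) = 18. Cumulative: 79

Answer: 17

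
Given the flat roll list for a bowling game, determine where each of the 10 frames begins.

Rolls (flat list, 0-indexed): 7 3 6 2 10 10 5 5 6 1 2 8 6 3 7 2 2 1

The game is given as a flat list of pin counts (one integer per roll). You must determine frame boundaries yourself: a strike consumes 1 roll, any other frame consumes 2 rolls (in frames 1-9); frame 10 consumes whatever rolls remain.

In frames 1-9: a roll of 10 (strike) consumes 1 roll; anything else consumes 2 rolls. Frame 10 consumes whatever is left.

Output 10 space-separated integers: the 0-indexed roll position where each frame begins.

Frame 1 starts at roll index 0: rolls=7,3 (sum=10), consumes 2 rolls
Frame 2 starts at roll index 2: rolls=6,2 (sum=8), consumes 2 rolls
Frame 3 starts at roll index 4: roll=10 (strike), consumes 1 roll
Frame 4 starts at roll index 5: roll=10 (strike), consumes 1 roll
Frame 5 starts at roll index 6: rolls=5,5 (sum=10), consumes 2 rolls
Frame 6 starts at roll index 8: rolls=6,1 (sum=7), consumes 2 rolls
Frame 7 starts at roll index 10: rolls=2,8 (sum=10), consumes 2 rolls
Frame 8 starts at roll index 12: rolls=6,3 (sum=9), consumes 2 rolls
Frame 9 starts at roll index 14: rolls=7,2 (sum=9), consumes 2 rolls
Frame 10 starts at roll index 16: 2 remaining rolls

Answer: 0 2 4 5 6 8 10 12 14 16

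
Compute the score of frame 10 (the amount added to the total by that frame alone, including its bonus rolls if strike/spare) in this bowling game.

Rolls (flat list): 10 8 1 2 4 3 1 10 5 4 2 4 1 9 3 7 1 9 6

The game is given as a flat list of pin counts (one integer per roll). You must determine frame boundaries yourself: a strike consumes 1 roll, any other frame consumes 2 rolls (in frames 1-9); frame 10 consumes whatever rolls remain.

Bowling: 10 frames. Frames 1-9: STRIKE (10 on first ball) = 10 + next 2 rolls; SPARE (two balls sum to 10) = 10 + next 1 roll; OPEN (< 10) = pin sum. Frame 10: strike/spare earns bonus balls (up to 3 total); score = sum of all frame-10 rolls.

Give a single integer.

Frame 1: STRIKE. 10 + next two rolls (8+1) = 19. Cumulative: 19
Frame 2: OPEN (8+1=9). Cumulative: 28
Frame 3: OPEN (2+4=6). Cumulative: 34
Frame 4: OPEN (3+1=4). Cumulative: 38
Frame 5: STRIKE. 10 + next two rolls (5+4) = 19. Cumulative: 57
Frame 6: OPEN (5+4=9). Cumulative: 66
Frame 7: OPEN (2+4=6). Cumulative: 72
Frame 8: SPARE (1+9=10). 10 + next roll (3) = 13. Cumulative: 85
Frame 9: SPARE (3+7=10). 10 + next roll (1) = 11. Cumulative: 96
Frame 10: SPARE. Sum of all frame-10 rolls (1+9+6) = 16. Cumulative: 112

Answer: 16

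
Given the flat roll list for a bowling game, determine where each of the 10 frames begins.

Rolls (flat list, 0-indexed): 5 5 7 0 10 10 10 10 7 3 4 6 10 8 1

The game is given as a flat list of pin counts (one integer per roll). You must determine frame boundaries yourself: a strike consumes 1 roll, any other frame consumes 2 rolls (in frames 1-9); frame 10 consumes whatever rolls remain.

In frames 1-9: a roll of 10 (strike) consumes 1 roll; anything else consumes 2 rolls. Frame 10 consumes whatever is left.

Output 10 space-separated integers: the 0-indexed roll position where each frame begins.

Answer: 0 2 4 5 6 7 8 10 12 13

Derivation:
Frame 1 starts at roll index 0: rolls=5,5 (sum=10), consumes 2 rolls
Frame 2 starts at roll index 2: rolls=7,0 (sum=7), consumes 2 rolls
Frame 3 starts at roll index 4: roll=10 (strike), consumes 1 roll
Frame 4 starts at roll index 5: roll=10 (strike), consumes 1 roll
Frame 5 starts at roll index 6: roll=10 (strike), consumes 1 roll
Frame 6 starts at roll index 7: roll=10 (strike), consumes 1 roll
Frame 7 starts at roll index 8: rolls=7,3 (sum=10), consumes 2 rolls
Frame 8 starts at roll index 10: rolls=4,6 (sum=10), consumes 2 rolls
Frame 9 starts at roll index 12: roll=10 (strike), consumes 1 roll
Frame 10 starts at roll index 13: 2 remaining rolls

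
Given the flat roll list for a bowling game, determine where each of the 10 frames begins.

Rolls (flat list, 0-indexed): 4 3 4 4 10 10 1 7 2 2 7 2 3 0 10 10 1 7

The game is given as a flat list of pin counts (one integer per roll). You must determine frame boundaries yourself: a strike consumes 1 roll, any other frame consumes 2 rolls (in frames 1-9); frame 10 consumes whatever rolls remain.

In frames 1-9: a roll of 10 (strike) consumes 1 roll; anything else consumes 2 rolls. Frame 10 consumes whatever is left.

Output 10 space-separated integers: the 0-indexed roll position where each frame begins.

Answer: 0 2 4 5 6 8 10 12 14 15

Derivation:
Frame 1 starts at roll index 0: rolls=4,3 (sum=7), consumes 2 rolls
Frame 2 starts at roll index 2: rolls=4,4 (sum=8), consumes 2 rolls
Frame 3 starts at roll index 4: roll=10 (strike), consumes 1 roll
Frame 4 starts at roll index 5: roll=10 (strike), consumes 1 roll
Frame 5 starts at roll index 6: rolls=1,7 (sum=8), consumes 2 rolls
Frame 6 starts at roll index 8: rolls=2,2 (sum=4), consumes 2 rolls
Frame 7 starts at roll index 10: rolls=7,2 (sum=9), consumes 2 rolls
Frame 8 starts at roll index 12: rolls=3,0 (sum=3), consumes 2 rolls
Frame 9 starts at roll index 14: roll=10 (strike), consumes 1 roll
Frame 10 starts at roll index 15: 3 remaining rolls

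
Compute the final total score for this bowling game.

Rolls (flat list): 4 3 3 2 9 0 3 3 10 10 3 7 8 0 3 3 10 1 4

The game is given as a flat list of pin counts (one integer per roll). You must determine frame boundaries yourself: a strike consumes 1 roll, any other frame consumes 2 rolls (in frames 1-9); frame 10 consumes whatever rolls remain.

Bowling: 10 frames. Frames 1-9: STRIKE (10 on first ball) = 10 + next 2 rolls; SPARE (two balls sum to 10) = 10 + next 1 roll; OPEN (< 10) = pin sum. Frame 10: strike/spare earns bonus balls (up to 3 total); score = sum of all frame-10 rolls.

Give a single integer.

Frame 1: OPEN (4+3=7). Cumulative: 7
Frame 2: OPEN (3+2=5). Cumulative: 12
Frame 3: OPEN (9+0=9). Cumulative: 21
Frame 4: OPEN (3+3=6). Cumulative: 27
Frame 5: STRIKE. 10 + next two rolls (10+3) = 23. Cumulative: 50
Frame 6: STRIKE. 10 + next two rolls (3+7) = 20. Cumulative: 70
Frame 7: SPARE (3+7=10). 10 + next roll (8) = 18. Cumulative: 88
Frame 8: OPEN (8+0=8). Cumulative: 96
Frame 9: OPEN (3+3=6). Cumulative: 102
Frame 10: STRIKE. Sum of all frame-10 rolls (10+1+4) = 15. Cumulative: 117

Answer: 117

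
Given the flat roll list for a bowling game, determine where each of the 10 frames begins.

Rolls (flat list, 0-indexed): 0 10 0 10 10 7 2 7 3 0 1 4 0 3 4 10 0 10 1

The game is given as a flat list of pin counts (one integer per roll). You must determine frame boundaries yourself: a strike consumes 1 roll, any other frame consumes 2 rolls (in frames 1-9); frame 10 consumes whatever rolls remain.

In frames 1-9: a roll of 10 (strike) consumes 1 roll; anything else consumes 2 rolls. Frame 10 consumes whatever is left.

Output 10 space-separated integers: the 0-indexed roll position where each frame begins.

Frame 1 starts at roll index 0: rolls=0,10 (sum=10), consumes 2 rolls
Frame 2 starts at roll index 2: rolls=0,10 (sum=10), consumes 2 rolls
Frame 3 starts at roll index 4: roll=10 (strike), consumes 1 roll
Frame 4 starts at roll index 5: rolls=7,2 (sum=9), consumes 2 rolls
Frame 5 starts at roll index 7: rolls=7,3 (sum=10), consumes 2 rolls
Frame 6 starts at roll index 9: rolls=0,1 (sum=1), consumes 2 rolls
Frame 7 starts at roll index 11: rolls=4,0 (sum=4), consumes 2 rolls
Frame 8 starts at roll index 13: rolls=3,4 (sum=7), consumes 2 rolls
Frame 9 starts at roll index 15: roll=10 (strike), consumes 1 roll
Frame 10 starts at roll index 16: 3 remaining rolls

Answer: 0 2 4 5 7 9 11 13 15 16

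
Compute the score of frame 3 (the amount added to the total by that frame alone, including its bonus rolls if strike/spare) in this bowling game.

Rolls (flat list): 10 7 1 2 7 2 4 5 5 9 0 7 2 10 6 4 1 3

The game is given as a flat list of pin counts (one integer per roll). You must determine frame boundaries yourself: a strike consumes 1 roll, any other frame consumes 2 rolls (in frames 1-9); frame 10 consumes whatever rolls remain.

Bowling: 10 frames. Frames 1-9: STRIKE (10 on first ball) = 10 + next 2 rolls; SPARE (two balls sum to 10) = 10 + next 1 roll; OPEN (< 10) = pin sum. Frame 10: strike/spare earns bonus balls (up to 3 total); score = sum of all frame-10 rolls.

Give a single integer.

Frame 1: STRIKE. 10 + next two rolls (7+1) = 18. Cumulative: 18
Frame 2: OPEN (7+1=8). Cumulative: 26
Frame 3: OPEN (2+7=9). Cumulative: 35
Frame 4: OPEN (2+4=6). Cumulative: 41
Frame 5: SPARE (5+5=10). 10 + next roll (9) = 19. Cumulative: 60

Answer: 9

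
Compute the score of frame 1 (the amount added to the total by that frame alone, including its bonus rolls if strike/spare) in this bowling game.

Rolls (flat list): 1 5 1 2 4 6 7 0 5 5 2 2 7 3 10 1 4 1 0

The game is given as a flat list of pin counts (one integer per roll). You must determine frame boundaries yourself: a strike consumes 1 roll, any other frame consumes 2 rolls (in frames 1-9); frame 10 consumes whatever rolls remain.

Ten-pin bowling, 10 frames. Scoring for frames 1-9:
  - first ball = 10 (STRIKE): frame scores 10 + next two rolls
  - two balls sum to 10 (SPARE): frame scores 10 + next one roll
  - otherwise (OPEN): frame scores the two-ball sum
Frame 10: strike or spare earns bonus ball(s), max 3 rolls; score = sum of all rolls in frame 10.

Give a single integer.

Frame 1: OPEN (1+5=6). Cumulative: 6
Frame 2: OPEN (1+2=3). Cumulative: 9
Frame 3: SPARE (4+6=10). 10 + next roll (7) = 17. Cumulative: 26

Answer: 6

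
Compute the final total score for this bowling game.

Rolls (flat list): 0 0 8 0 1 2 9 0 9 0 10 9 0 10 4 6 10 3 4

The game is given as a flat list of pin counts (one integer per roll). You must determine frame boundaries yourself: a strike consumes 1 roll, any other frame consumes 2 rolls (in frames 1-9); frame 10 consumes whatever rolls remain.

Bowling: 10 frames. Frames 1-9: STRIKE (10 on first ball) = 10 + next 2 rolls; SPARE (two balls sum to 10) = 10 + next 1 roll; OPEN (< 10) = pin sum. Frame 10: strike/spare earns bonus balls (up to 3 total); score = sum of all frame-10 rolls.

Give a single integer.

Frame 1: OPEN (0+0=0). Cumulative: 0
Frame 2: OPEN (8+0=8). Cumulative: 8
Frame 3: OPEN (1+2=3). Cumulative: 11
Frame 4: OPEN (9+0=9). Cumulative: 20
Frame 5: OPEN (9+0=9). Cumulative: 29
Frame 6: STRIKE. 10 + next two rolls (9+0) = 19. Cumulative: 48
Frame 7: OPEN (9+0=9). Cumulative: 57
Frame 8: STRIKE. 10 + next two rolls (4+6) = 20. Cumulative: 77
Frame 9: SPARE (4+6=10). 10 + next roll (10) = 20. Cumulative: 97
Frame 10: STRIKE. Sum of all frame-10 rolls (10+3+4) = 17. Cumulative: 114

Answer: 114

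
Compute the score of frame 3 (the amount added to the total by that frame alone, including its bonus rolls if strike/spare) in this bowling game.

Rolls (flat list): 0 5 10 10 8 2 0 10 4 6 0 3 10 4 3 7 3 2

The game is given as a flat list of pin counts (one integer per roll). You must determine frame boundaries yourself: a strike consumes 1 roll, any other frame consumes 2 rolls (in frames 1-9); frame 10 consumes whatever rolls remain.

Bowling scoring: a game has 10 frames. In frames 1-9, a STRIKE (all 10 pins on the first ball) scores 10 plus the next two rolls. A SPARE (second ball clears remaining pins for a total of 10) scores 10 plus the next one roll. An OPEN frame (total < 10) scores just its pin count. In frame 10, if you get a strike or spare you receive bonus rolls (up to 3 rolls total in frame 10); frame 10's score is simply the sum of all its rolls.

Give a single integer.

Answer: 20

Derivation:
Frame 1: OPEN (0+5=5). Cumulative: 5
Frame 2: STRIKE. 10 + next two rolls (10+8) = 28. Cumulative: 33
Frame 3: STRIKE. 10 + next two rolls (8+2) = 20. Cumulative: 53
Frame 4: SPARE (8+2=10). 10 + next roll (0) = 10. Cumulative: 63
Frame 5: SPARE (0+10=10). 10 + next roll (4) = 14. Cumulative: 77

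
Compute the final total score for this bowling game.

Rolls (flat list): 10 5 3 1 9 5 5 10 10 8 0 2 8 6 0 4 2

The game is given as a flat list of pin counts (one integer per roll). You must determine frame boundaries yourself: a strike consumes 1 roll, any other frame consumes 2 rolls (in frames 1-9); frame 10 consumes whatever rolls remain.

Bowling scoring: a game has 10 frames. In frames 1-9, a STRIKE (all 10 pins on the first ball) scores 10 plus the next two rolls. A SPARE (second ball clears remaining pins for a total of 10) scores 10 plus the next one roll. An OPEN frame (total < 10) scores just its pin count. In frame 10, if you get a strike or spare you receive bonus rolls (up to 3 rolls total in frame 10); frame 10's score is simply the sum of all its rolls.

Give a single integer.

Answer: 143

Derivation:
Frame 1: STRIKE. 10 + next two rolls (5+3) = 18. Cumulative: 18
Frame 2: OPEN (5+3=8). Cumulative: 26
Frame 3: SPARE (1+9=10). 10 + next roll (5) = 15. Cumulative: 41
Frame 4: SPARE (5+5=10). 10 + next roll (10) = 20. Cumulative: 61
Frame 5: STRIKE. 10 + next two rolls (10+8) = 28. Cumulative: 89
Frame 6: STRIKE. 10 + next two rolls (8+0) = 18. Cumulative: 107
Frame 7: OPEN (8+0=8). Cumulative: 115
Frame 8: SPARE (2+8=10). 10 + next roll (6) = 16. Cumulative: 131
Frame 9: OPEN (6+0=6). Cumulative: 137
Frame 10: OPEN. Sum of all frame-10 rolls (4+2) = 6. Cumulative: 143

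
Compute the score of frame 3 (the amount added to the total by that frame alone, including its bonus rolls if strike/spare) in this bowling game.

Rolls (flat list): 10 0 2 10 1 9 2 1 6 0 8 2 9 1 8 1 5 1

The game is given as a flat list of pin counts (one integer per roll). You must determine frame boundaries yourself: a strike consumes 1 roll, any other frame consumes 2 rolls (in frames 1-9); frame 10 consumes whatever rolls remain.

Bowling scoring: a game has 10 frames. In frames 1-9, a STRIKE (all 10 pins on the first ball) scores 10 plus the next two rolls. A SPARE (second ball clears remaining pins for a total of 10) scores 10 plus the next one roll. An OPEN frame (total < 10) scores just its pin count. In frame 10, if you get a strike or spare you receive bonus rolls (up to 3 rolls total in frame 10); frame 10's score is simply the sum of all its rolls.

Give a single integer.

Answer: 20

Derivation:
Frame 1: STRIKE. 10 + next two rolls (0+2) = 12. Cumulative: 12
Frame 2: OPEN (0+2=2). Cumulative: 14
Frame 3: STRIKE. 10 + next two rolls (1+9) = 20. Cumulative: 34
Frame 4: SPARE (1+9=10). 10 + next roll (2) = 12. Cumulative: 46
Frame 5: OPEN (2+1=3). Cumulative: 49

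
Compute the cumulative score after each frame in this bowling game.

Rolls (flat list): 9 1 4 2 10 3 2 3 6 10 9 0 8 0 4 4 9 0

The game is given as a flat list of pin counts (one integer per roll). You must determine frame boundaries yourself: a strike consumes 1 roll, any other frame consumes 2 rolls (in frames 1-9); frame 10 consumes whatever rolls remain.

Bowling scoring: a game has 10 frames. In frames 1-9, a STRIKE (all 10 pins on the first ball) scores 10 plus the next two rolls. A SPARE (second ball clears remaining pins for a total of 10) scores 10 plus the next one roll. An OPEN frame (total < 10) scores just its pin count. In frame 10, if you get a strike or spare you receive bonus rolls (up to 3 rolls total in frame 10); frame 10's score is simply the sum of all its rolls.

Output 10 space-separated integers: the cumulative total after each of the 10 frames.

Answer: 14 20 35 40 49 68 77 85 93 102

Derivation:
Frame 1: SPARE (9+1=10). 10 + next roll (4) = 14. Cumulative: 14
Frame 2: OPEN (4+2=6). Cumulative: 20
Frame 3: STRIKE. 10 + next two rolls (3+2) = 15. Cumulative: 35
Frame 4: OPEN (3+2=5). Cumulative: 40
Frame 5: OPEN (3+6=9). Cumulative: 49
Frame 6: STRIKE. 10 + next two rolls (9+0) = 19. Cumulative: 68
Frame 7: OPEN (9+0=9). Cumulative: 77
Frame 8: OPEN (8+0=8). Cumulative: 85
Frame 9: OPEN (4+4=8). Cumulative: 93
Frame 10: OPEN. Sum of all frame-10 rolls (9+0) = 9. Cumulative: 102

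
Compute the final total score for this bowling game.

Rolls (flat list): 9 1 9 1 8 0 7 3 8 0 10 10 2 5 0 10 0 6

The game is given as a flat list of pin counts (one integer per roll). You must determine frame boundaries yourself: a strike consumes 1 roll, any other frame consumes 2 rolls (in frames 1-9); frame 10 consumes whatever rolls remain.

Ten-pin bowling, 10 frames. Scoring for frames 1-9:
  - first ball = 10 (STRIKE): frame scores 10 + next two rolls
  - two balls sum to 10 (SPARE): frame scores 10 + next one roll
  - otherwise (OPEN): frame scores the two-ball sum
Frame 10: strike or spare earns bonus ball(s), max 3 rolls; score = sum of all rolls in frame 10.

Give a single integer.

Answer: 133

Derivation:
Frame 1: SPARE (9+1=10). 10 + next roll (9) = 19. Cumulative: 19
Frame 2: SPARE (9+1=10). 10 + next roll (8) = 18. Cumulative: 37
Frame 3: OPEN (8+0=8). Cumulative: 45
Frame 4: SPARE (7+3=10). 10 + next roll (8) = 18. Cumulative: 63
Frame 5: OPEN (8+0=8). Cumulative: 71
Frame 6: STRIKE. 10 + next two rolls (10+2) = 22. Cumulative: 93
Frame 7: STRIKE. 10 + next two rolls (2+5) = 17. Cumulative: 110
Frame 8: OPEN (2+5=7). Cumulative: 117
Frame 9: SPARE (0+10=10). 10 + next roll (0) = 10. Cumulative: 127
Frame 10: OPEN. Sum of all frame-10 rolls (0+6) = 6. Cumulative: 133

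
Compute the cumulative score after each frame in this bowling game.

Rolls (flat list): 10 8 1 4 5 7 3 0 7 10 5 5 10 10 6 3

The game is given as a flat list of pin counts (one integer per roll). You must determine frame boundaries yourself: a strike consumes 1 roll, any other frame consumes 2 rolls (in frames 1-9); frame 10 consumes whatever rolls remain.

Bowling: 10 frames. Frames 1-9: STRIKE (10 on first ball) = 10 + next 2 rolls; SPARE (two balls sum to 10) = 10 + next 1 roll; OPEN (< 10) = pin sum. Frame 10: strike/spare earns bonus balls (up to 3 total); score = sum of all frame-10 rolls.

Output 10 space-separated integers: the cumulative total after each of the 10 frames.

Answer: 19 28 37 47 54 74 94 120 139 148

Derivation:
Frame 1: STRIKE. 10 + next two rolls (8+1) = 19. Cumulative: 19
Frame 2: OPEN (8+1=9). Cumulative: 28
Frame 3: OPEN (4+5=9). Cumulative: 37
Frame 4: SPARE (7+3=10). 10 + next roll (0) = 10. Cumulative: 47
Frame 5: OPEN (0+7=7). Cumulative: 54
Frame 6: STRIKE. 10 + next two rolls (5+5) = 20. Cumulative: 74
Frame 7: SPARE (5+5=10). 10 + next roll (10) = 20. Cumulative: 94
Frame 8: STRIKE. 10 + next two rolls (10+6) = 26. Cumulative: 120
Frame 9: STRIKE. 10 + next two rolls (6+3) = 19. Cumulative: 139
Frame 10: OPEN. Sum of all frame-10 rolls (6+3) = 9. Cumulative: 148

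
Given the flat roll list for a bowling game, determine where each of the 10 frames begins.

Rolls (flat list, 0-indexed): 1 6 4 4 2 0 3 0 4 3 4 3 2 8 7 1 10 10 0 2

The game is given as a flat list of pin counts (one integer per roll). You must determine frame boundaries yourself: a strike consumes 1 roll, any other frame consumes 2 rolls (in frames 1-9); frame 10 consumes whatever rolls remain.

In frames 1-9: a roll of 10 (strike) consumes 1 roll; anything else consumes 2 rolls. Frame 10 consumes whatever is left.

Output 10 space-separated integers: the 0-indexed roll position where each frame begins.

Answer: 0 2 4 6 8 10 12 14 16 17

Derivation:
Frame 1 starts at roll index 0: rolls=1,6 (sum=7), consumes 2 rolls
Frame 2 starts at roll index 2: rolls=4,4 (sum=8), consumes 2 rolls
Frame 3 starts at roll index 4: rolls=2,0 (sum=2), consumes 2 rolls
Frame 4 starts at roll index 6: rolls=3,0 (sum=3), consumes 2 rolls
Frame 5 starts at roll index 8: rolls=4,3 (sum=7), consumes 2 rolls
Frame 6 starts at roll index 10: rolls=4,3 (sum=7), consumes 2 rolls
Frame 7 starts at roll index 12: rolls=2,8 (sum=10), consumes 2 rolls
Frame 8 starts at roll index 14: rolls=7,1 (sum=8), consumes 2 rolls
Frame 9 starts at roll index 16: roll=10 (strike), consumes 1 roll
Frame 10 starts at roll index 17: 3 remaining rolls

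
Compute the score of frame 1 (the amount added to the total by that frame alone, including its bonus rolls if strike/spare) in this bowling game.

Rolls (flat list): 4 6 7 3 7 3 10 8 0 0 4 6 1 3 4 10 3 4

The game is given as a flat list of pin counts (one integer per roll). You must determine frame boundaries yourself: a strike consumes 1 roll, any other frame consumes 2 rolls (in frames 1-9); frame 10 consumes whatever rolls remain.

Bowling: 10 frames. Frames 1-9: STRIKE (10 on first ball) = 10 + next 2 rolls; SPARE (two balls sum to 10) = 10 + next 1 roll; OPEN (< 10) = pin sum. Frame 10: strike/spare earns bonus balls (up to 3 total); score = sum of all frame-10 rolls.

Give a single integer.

Answer: 17

Derivation:
Frame 1: SPARE (4+6=10). 10 + next roll (7) = 17. Cumulative: 17
Frame 2: SPARE (7+3=10). 10 + next roll (7) = 17. Cumulative: 34
Frame 3: SPARE (7+3=10). 10 + next roll (10) = 20. Cumulative: 54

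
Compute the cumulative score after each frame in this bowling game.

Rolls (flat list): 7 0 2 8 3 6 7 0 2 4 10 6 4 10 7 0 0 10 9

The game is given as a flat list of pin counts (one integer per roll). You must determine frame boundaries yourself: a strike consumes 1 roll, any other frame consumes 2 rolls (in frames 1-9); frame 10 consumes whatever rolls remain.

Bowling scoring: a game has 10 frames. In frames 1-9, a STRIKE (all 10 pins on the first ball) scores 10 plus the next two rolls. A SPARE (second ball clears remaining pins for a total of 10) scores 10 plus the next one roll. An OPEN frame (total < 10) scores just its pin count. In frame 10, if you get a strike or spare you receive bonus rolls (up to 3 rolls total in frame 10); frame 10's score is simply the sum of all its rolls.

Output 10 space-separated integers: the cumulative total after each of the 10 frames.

Frame 1: OPEN (7+0=7). Cumulative: 7
Frame 2: SPARE (2+8=10). 10 + next roll (3) = 13. Cumulative: 20
Frame 3: OPEN (3+6=9). Cumulative: 29
Frame 4: OPEN (7+0=7). Cumulative: 36
Frame 5: OPEN (2+4=6). Cumulative: 42
Frame 6: STRIKE. 10 + next two rolls (6+4) = 20. Cumulative: 62
Frame 7: SPARE (6+4=10). 10 + next roll (10) = 20. Cumulative: 82
Frame 8: STRIKE. 10 + next two rolls (7+0) = 17. Cumulative: 99
Frame 9: OPEN (7+0=7). Cumulative: 106
Frame 10: SPARE. Sum of all frame-10 rolls (0+10+9) = 19. Cumulative: 125

Answer: 7 20 29 36 42 62 82 99 106 125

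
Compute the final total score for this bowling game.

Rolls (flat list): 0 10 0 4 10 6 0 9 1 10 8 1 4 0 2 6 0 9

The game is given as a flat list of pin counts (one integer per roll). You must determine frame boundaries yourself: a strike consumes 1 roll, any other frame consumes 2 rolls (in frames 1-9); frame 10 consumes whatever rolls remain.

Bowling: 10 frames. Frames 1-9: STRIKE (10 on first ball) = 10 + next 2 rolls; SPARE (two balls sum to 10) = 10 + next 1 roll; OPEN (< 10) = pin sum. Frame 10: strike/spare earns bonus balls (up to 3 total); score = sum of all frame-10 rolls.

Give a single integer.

Frame 1: SPARE (0+10=10). 10 + next roll (0) = 10. Cumulative: 10
Frame 2: OPEN (0+4=4). Cumulative: 14
Frame 3: STRIKE. 10 + next two rolls (6+0) = 16. Cumulative: 30
Frame 4: OPEN (6+0=6). Cumulative: 36
Frame 5: SPARE (9+1=10). 10 + next roll (10) = 20. Cumulative: 56
Frame 6: STRIKE. 10 + next two rolls (8+1) = 19. Cumulative: 75
Frame 7: OPEN (8+1=9). Cumulative: 84
Frame 8: OPEN (4+0=4). Cumulative: 88
Frame 9: OPEN (2+6=8). Cumulative: 96
Frame 10: OPEN. Sum of all frame-10 rolls (0+9) = 9. Cumulative: 105

Answer: 105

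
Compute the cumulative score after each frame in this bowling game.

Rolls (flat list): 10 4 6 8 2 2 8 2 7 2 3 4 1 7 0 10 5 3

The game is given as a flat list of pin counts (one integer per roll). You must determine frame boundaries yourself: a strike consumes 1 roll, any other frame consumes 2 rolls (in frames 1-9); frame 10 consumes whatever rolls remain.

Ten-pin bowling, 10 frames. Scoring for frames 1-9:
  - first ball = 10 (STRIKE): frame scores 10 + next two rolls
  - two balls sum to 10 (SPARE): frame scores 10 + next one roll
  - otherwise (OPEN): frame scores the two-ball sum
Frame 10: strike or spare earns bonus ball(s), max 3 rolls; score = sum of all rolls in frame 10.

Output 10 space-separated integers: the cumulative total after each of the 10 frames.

Answer: 20 38 50 62 71 76 81 88 106 114

Derivation:
Frame 1: STRIKE. 10 + next two rolls (4+6) = 20. Cumulative: 20
Frame 2: SPARE (4+6=10). 10 + next roll (8) = 18. Cumulative: 38
Frame 3: SPARE (8+2=10). 10 + next roll (2) = 12. Cumulative: 50
Frame 4: SPARE (2+8=10). 10 + next roll (2) = 12. Cumulative: 62
Frame 5: OPEN (2+7=9). Cumulative: 71
Frame 6: OPEN (2+3=5). Cumulative: 76
Frame 7: OPEN (4+1=5). Cumulative: 81
Frame 8: OPEN (7+0=7). Cumulative: 88
Frame 9: STRIKE. 10 + next two rolls (5+3) = 18. Cumulative: 106
Frame 10: OPEN. Sum of all frame-10 rolls (5+3) = 8. Cumulative: 114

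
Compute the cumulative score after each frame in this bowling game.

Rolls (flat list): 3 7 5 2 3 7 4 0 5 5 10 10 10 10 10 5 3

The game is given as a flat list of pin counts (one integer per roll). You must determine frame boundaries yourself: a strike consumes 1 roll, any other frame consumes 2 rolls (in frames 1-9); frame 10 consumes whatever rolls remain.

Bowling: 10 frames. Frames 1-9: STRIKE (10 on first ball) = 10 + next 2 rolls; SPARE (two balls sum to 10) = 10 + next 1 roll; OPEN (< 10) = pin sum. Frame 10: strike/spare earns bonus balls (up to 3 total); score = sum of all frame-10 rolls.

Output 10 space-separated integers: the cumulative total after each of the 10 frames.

Answer: 15 22 36 40 60 90 120 150 175 193

Derivation:
Frame 1: SPARE (3+7=10). 10 + next roll (5) = 15. Cumulative: 15
Frame 2: OPEN (5+2=7). Cumulative: 22
Frame 3: SPARE (3+7=10). 10 + next roll (4) = 14. Cumulative: 36
Frame 4: OPEN (4+0=4). Cumulative: 40
Frame 5: SPARE (5+5=10). 10 + next roll (10) = 20. Cumulative: 60
Frame 6: STRIKE. 10 + next two rolls (10+10) = 30. Cumulative: 90
Frame 7: STRIKE. 10 + next two rolls (10+10) = 30. Cumulative: 120
Frame 8: STRIKE. 10 + next two rolls (10+10) = 30. Cumulative: 150
Frame 9: STRIKE. 10 + next two rolls (10+5) = 25. Cumulative: 175
Frame 10: STRIKE. Sum of all frame-10 rolls (10+5+3) = 18. Cumulative: 193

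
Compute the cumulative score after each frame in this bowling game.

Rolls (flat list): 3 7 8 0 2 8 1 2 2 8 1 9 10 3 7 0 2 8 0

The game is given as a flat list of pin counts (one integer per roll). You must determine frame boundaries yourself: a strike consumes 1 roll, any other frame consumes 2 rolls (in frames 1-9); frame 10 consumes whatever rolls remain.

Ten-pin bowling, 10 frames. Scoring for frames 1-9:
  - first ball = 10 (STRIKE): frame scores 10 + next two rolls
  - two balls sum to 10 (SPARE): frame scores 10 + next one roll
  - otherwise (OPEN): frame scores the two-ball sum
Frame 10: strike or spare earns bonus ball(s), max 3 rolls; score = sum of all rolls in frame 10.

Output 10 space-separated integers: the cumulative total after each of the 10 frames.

Frame 1: SPARE (3+7=10). 10 + next roll (8) = 18. Cumulative: 18
Frame 2: OPEN (8+0=8). Cumulative: 26
Frame 3: SPARE (2+8=10). 10 + next roll (1) = 11. Cumulative: 37
Frame 4: OPEN (1+2=3). Cumulative: 40
Frame 5: SPARE (2+8=10). 10 + next roll (1) = 11. Cumulative: 51
Frame 6: SPARE (1+9=10). 10 + next roll (10) = 20. Cumulative: 71
Frame 7: STRIKE. 10 + next two rolls (3+7) = 20. Cumulative: 91
Frame 8: SPARE (3+7=10). 10 + next roll (0) = 10. Cumulative: 101
Frame 9: OPEN (0+2=2). Cumulative: 103
Frame 10: OPEN. Sum of all frame-10 rolls (8+0) = 8. Cumulative: 111

Answer: 18 26 37 40 51 71 91 101 103 111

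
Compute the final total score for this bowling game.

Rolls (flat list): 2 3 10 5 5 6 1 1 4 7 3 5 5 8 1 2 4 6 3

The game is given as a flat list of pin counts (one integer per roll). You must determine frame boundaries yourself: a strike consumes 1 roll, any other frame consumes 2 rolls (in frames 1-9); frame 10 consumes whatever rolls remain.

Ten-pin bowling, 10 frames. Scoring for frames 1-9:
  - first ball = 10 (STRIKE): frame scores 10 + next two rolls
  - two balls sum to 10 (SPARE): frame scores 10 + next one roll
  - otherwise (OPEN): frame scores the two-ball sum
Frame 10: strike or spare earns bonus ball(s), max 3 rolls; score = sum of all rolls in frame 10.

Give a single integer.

Answer: 110

Derivation:
Frame 1: OPEN (2+3=5). Cumulative: 5
Frame 2: STRIKE. 10 + next two rolls (5+5) = 20. Cumulative: 25
Frame 3: SPARE (5+5=10). 10 + next roll (6) = 16. Cumulative: 41
Frame 4: OPEN (6+1=7). Cumulative: 48
Frame 5: OPEN (1+4=5). Cumulative: 53
Frame 6: SPARE (7+3=10). 10 + next roll (5) = 15. Cumulative: 68
Frame 7: SPARE (5+5=10). 10 + next roll (8) = 18. Cumulative: 86
Frame 8: OPEN (8+1=9). Cumulative: 95
Frame 9: OPEN (2+4=6). Cumulative: 101
Frame 10: OPEN. Sum of all frame-10 rolls (6+3) = 9. Cumulative: 110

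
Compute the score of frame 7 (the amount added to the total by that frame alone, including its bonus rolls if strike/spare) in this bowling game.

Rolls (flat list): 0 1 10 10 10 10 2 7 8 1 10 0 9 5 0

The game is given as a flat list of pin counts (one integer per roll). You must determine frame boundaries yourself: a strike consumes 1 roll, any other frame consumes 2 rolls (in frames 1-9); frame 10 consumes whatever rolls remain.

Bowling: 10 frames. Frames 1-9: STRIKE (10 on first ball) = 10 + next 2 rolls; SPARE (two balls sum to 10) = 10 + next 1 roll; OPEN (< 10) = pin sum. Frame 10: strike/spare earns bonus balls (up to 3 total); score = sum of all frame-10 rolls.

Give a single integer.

Frame 1: OPEN (0+1=1). Cumulative: 1
Frame 2: STRIKE. 10 + next two rolls (10+10) = 30. Cumulative: 31
Frame 3: STRIKE. 10 + next two rolls (10+10) = 30. Cumulative: 61
Frame 4: STRIKE. 10 + next two rolls (10+2) = 22. Cumulative: 83
Frame 5: STRIKE. 10 + next two rolls (2+7) = 19. Cumulative: 102
Frame 6: OPEN (2+7=9). Cumulative: 111
Frame 7: OPEN (8+1=9). Cumulative: 120
Frame 8: STRIKE. 10 + next two rolls (0+9) = 19. Cumulative: 139
Frame 9: OPEN (0+9=9). Cumulative: 148

Answer: 9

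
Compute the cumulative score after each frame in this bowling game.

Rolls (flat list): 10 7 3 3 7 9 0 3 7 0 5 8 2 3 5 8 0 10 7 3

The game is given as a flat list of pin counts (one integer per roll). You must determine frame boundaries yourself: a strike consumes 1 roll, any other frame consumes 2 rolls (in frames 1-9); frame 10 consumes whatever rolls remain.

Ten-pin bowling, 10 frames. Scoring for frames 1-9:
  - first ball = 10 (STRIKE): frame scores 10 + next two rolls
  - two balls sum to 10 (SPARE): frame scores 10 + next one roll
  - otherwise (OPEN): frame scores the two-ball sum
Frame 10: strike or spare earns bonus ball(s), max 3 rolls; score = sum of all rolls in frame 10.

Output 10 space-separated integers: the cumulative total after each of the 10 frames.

Answer: 20 33 52 61 71 76 89 97 105 125

Derivation:
Frame 1: STRIKE. 10 + next two rolls (7+3) = 20. Cumulative: 20
Frame 2: SPARE (7+3=10). 10 + next roll (3) = 13. Cumulative: 33
Frame 3: SPARE (3+7=10). 10 + next roll (9) = 19. Cumulative: 52
Frame 4: OPEN (9+0=9). Cumulative: 61
Frame 5: SPARE (3+7=10). 10 + next roll (0) = 10. Cumulative: 71
Frame 6: OPEN (0+5=5). Cumulative: 76
Frame 7: SPARE (8+2=10). 10 + next roll (3) = 13. Cumulative: 89
Frame 8: OPEN (3+5=8). Cumulative: 97
Frame 9: OPEN (8+0=8). Cumulative: 105
Frame 10: STRIKE. Sum of all frame-10 rolls (10+7+3) = 20. Cumulative: 125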